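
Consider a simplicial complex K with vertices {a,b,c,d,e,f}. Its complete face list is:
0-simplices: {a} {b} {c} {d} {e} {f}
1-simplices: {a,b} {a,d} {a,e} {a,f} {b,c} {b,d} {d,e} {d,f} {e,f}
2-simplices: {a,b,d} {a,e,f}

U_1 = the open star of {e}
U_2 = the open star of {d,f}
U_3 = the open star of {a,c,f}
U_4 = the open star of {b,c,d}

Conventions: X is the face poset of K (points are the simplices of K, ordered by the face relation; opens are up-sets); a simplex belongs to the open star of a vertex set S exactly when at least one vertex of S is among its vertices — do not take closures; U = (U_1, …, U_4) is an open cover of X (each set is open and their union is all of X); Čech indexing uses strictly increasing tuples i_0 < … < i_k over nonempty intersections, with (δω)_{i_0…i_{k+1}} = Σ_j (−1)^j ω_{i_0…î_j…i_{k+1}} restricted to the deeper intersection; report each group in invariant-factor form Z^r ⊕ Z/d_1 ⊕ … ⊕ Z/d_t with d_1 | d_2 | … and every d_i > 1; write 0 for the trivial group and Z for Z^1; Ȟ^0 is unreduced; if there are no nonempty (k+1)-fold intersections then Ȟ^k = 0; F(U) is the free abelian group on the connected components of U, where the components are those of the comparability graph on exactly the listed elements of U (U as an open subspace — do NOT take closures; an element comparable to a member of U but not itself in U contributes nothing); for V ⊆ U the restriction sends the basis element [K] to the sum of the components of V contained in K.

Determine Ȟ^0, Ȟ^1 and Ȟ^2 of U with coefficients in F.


Ȟ^0(U;F) ≅ Z, Ȟ^1(U;F) ≅ Z^2 and Ȟ^2(U;F) ≅ 0

cover nerve:
  U1={{e},{a,e},{d,e},{e,f},{a,e,f}} U2={{d},{f},{a,d},{a,f},{b,d},{d,e},{d,f},{e,f},{a,b,d},{a,e,f}} U3={{a},{c},{f},{a,b},{a,d},{a,e},{a,f},{b,c},{d,f},{e,f},{a,b,d},{a,e,f}} U4={{b},{c},{d},{a,b},{a,d},{b,c},{b,d},{d,e},{d,f},{a,b,d}}
  U12={{d,e},{e,f},{a,e,f}} U13={{a,e},{e,f},{a,e,f}} U14={{d,e}} U23={{f},{a,d},{a,f},{d,f},{e,f},{a,b,d},{a,e,f}} U24={{d},{a,d},{b,d},{d,e},{d,f},{a,b,d}} U34={{c},{a,b},{a,d},{b,c},{d,f},{a,b,d}}
  U123={{e,f},{a,e,f}} U124={{d,e}} U234={{a,d},{d,f},{a,b,d}}
components per intersection:
  U1: {{e},{a,e},{d,e},{e,f},{a,e,f}}
  U2: {{d},{f},{a,d},{a,f},{b,d},{d,e},{d,f},{e,f},{a,b,d},{a,e,f}}
  U3: {{a},{f},{a,b},{a,d},{a,e},{a,f},{d,f},{e,f},{a,b,d},{a,e,f}} {{c},{b,c}}
  U4: {{b},{c},{d},{a,b},{a,d},{b,c},{b,d},{d,e},{d,f},{a,b,d}}
  U12: {{d,e}} {{e,f},{a,e,f}}
  U13: {{a,e},{e,f},{a,e,f}}
  U14: {{d,e}}
  U23: {{f},{a,f},{d,f},{e,f},{a,e,f}} {{a,d},{a,b,d}}
  U24: {{d},{a,d},{b,d},{d,e},{d,f},{a,b,d}}
  U34: {{c},{b,c}} {{a,b},{a,d},{a,b,d}} {{d,f}}
  U123: {{e,f},{a,e,f}}
  U124: {{d,e}}
  U234: {{a,d},{a,b,d}} {{d,f}}
C dims 5,10,4; δ0: rk 4, SNF 1^4; δ1: rk 4, SNF 1^4
Ȟ^0: (5−4)−0=1 ⇒ Z
Ȟ^1: (10−4)−4=2 ⇒ Z^2
Ȟ^2: (4−0)−4=0 ⇒ 0


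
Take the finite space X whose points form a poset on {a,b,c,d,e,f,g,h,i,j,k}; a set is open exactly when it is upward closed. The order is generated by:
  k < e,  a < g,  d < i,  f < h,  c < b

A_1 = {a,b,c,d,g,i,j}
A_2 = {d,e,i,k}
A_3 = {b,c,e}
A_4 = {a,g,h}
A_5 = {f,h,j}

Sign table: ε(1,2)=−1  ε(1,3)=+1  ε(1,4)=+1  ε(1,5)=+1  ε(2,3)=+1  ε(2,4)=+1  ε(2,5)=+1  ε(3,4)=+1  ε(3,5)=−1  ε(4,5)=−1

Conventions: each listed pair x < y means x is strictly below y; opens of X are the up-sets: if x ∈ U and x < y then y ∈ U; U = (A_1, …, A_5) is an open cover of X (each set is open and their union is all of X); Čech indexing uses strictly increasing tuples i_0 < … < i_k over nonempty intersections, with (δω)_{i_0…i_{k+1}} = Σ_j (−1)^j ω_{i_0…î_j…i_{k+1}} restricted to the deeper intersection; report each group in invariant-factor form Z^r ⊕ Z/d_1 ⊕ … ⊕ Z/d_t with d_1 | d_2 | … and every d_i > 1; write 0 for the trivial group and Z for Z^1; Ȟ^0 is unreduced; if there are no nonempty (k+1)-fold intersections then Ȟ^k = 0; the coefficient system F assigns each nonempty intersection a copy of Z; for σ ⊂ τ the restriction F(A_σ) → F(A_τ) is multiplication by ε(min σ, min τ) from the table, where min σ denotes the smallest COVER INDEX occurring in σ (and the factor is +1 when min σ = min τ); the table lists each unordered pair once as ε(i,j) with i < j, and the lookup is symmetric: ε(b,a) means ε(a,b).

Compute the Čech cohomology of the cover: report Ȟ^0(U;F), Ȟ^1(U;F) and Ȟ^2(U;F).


Ȟ^0 = 0; Ȟ^1 = Z ⊕ Z/2; Ȟ^2 = 0

nerve of the cover:
  A12={d,i} A13={b,c} A14={a,g} A15={j} A23={e} A45={h}
C dims 5,6; δ0: rk 5, SNF 1^4·2
Ȟ^0 = (5 − 5) − 0 = 0, so Ȟ^0 ≅ 0
Ȟ^1 = (6 − 0) − 5 = 1 plus torsion [2], so Ȟ^1 ≅ Z ⊕ Z/2
Ȟ^2 = (0 − 0) − 0 = 0, so Ȟ^2 ≅ 0


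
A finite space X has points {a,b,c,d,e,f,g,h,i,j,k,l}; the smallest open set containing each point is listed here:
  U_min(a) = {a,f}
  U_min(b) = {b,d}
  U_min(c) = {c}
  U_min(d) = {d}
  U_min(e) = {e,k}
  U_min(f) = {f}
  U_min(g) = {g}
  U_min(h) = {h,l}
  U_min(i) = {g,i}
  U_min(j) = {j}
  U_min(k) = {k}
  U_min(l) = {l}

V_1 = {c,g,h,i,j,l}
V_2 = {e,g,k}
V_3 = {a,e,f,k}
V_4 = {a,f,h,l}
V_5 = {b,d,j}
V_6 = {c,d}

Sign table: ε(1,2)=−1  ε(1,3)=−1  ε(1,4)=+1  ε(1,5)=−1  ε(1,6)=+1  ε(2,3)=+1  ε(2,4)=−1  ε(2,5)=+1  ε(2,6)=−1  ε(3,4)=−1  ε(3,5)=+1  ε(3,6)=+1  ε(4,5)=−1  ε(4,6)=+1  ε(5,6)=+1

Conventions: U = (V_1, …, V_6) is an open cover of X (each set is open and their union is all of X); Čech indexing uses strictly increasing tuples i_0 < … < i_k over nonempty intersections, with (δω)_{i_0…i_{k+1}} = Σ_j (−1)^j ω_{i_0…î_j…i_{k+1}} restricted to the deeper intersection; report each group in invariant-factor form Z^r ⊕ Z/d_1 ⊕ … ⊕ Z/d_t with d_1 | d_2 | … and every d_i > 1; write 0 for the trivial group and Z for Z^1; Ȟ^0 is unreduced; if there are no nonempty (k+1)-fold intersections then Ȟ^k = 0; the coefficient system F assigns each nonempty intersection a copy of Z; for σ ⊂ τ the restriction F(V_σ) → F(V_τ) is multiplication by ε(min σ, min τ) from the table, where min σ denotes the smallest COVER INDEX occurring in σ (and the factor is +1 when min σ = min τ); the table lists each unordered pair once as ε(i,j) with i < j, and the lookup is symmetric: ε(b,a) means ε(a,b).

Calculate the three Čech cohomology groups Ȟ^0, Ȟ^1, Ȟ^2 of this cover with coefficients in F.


nonempty intersections:
  V12={g} V14={h,l} V15={j} V16={c} V23={e,k} V34={a,f} V56={d}
C dims 6,7; δ0: rk 6, SNF 1^5·2
Ȟ^0: (6−6)−0=0 ⇒ 0
Ȟ^1: (7−0)−6=1 plus torsion [2] ⇒ Z ⊕ Z/2
Ȟ^2: (0−0)−0=0 ⇒ 0

Ȟ^0(U;F) ≅ 0; Ȟ^1(U;F) ≅ Z ⊕ Z/2; Ȟ^2(U;F) ≅ 0


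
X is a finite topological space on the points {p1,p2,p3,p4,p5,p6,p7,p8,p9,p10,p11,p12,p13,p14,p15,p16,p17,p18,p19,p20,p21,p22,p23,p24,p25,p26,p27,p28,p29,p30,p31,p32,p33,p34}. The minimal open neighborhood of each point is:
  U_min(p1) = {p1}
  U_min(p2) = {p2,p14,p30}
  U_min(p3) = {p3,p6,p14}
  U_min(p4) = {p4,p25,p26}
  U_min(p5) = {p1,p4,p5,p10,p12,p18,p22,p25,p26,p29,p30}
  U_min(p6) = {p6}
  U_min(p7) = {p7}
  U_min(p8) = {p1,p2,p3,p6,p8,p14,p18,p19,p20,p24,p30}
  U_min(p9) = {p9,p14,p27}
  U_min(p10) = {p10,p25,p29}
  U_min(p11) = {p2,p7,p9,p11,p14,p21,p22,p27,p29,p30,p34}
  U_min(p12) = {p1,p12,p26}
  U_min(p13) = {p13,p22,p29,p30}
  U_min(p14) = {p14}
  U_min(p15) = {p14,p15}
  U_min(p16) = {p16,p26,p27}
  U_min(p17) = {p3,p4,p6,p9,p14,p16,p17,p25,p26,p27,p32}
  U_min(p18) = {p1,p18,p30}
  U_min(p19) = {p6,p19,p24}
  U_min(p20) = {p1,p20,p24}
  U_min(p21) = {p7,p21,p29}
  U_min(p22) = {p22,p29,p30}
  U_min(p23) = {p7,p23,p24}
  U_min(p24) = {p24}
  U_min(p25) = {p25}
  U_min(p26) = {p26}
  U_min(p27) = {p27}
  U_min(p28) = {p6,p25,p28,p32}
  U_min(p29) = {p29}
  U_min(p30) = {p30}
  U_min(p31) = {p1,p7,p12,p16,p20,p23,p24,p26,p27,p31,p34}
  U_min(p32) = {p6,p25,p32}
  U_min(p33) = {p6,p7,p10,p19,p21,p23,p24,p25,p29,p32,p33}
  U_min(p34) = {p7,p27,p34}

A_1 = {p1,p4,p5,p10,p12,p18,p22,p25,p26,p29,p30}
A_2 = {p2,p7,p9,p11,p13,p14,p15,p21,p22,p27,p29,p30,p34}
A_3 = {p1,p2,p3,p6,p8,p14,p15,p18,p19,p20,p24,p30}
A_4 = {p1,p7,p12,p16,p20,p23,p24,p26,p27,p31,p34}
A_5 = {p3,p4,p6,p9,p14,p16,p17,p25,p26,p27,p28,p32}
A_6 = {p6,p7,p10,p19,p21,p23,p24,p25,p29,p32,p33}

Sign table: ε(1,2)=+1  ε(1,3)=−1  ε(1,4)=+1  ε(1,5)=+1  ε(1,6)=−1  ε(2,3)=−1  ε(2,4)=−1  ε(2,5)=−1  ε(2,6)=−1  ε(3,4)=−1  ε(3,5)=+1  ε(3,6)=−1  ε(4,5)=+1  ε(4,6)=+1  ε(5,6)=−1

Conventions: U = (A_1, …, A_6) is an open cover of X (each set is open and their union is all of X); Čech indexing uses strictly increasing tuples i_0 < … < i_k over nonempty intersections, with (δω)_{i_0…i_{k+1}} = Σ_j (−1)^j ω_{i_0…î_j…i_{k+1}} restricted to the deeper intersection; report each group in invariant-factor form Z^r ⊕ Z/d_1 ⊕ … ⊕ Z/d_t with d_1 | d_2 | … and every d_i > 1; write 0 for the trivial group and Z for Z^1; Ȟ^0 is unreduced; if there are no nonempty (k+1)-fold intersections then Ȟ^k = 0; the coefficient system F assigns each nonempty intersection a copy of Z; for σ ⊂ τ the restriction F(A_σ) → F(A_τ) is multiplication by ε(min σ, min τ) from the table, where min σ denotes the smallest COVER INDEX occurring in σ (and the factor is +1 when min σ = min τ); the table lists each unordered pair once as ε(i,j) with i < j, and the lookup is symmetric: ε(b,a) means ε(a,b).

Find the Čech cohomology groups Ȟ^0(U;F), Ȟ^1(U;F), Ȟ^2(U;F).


nonempty overlaps:
  A12={p22,p29,p30} A13={p1,p18,p30} A14={p1,p12,p26} A15={p4,p25,p26} A16={p10,p25,p29} A23={p2,p14,p15,p30} A24={p7,p27,p34} A25={p9,p14,p27} A26={p7,p21,p29} A34={p1,p20,p24} A35={p3,p6,p14} A36={p6,p19,p24} A45={p16,p26,p27} A46={p7,p23,p24} A56={p6,p25,p32}
  A123={p30} A126={p29} A134={p1} A145={p26} A156={p25} A235={p14} A245={p27} A246={p7} A346={p24} A356={p6}
C dims 6,15,10; δ0: rk 6, SNF 1^5·2; δ1: rk 9, SNF 1^9
degree 0: 6−6−0 = 0 → Ȟ^0 ≅ 0
degree 1: 15−9−6 = 0 plus torsion [2] → Ȟ^1 ≅ Z/2
degree 2: 10−0−9 = 1 → Ȟ^2 ≅ Z

Ȟ^0 ≅ 0; Ȟ^1 ≅ Z/2; Ȟ^2 ≅ Z


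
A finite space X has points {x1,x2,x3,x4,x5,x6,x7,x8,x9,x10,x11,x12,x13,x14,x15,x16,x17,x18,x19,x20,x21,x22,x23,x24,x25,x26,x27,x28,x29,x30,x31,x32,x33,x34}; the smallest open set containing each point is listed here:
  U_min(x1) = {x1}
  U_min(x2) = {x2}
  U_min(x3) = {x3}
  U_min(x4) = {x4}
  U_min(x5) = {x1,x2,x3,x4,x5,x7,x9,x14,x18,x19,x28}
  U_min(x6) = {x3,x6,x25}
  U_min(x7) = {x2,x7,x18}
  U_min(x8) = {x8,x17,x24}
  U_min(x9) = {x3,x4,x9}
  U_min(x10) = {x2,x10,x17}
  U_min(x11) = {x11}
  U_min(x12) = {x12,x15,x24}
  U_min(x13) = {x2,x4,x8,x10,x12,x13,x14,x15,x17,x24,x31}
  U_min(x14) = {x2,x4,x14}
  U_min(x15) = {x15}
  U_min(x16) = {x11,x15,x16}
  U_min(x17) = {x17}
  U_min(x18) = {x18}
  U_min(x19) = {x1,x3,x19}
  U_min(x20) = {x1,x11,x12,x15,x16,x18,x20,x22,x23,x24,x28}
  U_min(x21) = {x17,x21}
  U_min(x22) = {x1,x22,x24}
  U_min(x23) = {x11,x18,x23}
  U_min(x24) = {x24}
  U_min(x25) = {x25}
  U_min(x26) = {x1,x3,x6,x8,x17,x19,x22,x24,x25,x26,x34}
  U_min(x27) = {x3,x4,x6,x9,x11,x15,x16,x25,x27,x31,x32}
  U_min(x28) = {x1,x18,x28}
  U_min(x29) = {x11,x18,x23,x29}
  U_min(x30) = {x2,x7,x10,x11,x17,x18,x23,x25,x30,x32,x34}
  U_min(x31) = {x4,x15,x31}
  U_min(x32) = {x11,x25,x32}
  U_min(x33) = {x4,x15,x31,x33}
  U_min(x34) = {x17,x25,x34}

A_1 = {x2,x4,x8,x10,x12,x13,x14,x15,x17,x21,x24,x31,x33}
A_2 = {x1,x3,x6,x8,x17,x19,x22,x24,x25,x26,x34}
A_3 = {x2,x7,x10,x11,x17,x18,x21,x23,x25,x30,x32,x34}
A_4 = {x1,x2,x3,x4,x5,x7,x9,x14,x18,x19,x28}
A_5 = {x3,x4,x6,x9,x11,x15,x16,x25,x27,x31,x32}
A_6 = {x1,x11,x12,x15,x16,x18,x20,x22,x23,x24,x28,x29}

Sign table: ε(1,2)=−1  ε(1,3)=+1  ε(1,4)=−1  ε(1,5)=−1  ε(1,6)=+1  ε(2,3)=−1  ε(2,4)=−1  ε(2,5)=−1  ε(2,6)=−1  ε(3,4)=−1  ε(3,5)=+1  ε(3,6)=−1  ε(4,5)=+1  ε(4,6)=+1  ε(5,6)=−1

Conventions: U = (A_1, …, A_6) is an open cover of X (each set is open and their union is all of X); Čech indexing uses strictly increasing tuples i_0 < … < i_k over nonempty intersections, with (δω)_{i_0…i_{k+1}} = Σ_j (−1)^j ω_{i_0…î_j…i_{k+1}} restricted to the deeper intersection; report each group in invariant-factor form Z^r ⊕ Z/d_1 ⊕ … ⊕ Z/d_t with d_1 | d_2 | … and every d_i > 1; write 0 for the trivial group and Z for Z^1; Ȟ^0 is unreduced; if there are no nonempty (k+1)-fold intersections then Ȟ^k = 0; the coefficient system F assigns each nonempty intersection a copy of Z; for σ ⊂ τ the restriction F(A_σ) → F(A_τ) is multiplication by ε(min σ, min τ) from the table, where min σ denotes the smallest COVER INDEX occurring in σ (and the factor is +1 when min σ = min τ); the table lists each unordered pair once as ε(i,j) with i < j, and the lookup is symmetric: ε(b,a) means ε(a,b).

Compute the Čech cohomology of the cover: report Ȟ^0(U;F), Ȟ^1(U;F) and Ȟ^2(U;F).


Ȟ^0(U;F) ≅ 0; Ȟ^1(U;F) ≅ Z/2; Ȟ^2(U;F) ≅ Z

nonempty intersections:
  A12={x8,x17,x24} A13={x2,x10,x17,x21} A14={x2,x4,x14} A15={x4,x15,x31} A16={x12,x15,x24} A23={x17,x25,x34} A24={x1,x3,x19} A25={x3,x6,x25} A26={x1,x22,x24} A34={x2,x7,x18} A35={x11,x25,x32} A36={x11,x18,x23} A45={x3,x4,x9} A46={x1,x18,x28} A56={x11,x15,x16}
  A123={x17} A126={x24} A134={x2} A145={x4} A156={x15} A235={x25} A245={x3} A246={x1} A346={x18} A356={x11}
C dims 6,15,10; δ0: rk 6, SNF 1^5·2; δ1: rk 9, SNF 1^9
Ȟ^0: (6−6)−0=0 ⇒ 0
Ȟ^1: (15−9)−6=0 plus torsion [2] ⇒ Z/2
Ȟ^2: (10−0)−9=1 ⇒ Z


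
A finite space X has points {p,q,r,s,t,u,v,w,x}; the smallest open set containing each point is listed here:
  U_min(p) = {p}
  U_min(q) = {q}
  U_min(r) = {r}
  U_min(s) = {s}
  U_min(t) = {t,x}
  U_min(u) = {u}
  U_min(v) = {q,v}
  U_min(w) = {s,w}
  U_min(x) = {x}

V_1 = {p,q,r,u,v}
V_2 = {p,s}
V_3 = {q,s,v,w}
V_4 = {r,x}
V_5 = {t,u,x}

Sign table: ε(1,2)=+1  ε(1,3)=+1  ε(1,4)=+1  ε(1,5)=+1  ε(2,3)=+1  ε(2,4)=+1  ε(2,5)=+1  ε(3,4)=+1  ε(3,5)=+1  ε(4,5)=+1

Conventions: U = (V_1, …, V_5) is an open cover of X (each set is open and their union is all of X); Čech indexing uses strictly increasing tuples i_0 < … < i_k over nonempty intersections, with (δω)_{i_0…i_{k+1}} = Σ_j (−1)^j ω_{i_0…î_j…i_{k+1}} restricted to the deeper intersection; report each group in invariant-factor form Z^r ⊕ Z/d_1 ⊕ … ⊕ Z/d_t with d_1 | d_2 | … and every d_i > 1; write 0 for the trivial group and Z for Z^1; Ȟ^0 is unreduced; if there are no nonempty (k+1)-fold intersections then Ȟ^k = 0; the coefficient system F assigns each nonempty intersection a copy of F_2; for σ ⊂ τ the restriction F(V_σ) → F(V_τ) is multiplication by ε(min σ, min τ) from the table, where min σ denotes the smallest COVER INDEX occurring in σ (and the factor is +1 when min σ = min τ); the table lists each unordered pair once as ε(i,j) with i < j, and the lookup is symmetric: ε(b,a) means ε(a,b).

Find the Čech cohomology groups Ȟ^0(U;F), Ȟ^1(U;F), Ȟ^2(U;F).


nonempty intersections:
  V12={p} V13={q,v} V14={r} V15={u} V23={s} V45={x}
C dims 5,6; δ0: rk_F2 4
Ȟ^0: (5−4)−0=1 ⇒ Z/2
Ȟ^1: (6−0)−4=2 ⇒ Z/2 ⊕ Z/2
Ȟ^2: (0−0)−0=0 ⇒ 0

Ȟ^0 ≅ Z/2, Ȟ^1 ≅ Z/2 ⊕ Z/2, Ȟ^2 ≅ 0


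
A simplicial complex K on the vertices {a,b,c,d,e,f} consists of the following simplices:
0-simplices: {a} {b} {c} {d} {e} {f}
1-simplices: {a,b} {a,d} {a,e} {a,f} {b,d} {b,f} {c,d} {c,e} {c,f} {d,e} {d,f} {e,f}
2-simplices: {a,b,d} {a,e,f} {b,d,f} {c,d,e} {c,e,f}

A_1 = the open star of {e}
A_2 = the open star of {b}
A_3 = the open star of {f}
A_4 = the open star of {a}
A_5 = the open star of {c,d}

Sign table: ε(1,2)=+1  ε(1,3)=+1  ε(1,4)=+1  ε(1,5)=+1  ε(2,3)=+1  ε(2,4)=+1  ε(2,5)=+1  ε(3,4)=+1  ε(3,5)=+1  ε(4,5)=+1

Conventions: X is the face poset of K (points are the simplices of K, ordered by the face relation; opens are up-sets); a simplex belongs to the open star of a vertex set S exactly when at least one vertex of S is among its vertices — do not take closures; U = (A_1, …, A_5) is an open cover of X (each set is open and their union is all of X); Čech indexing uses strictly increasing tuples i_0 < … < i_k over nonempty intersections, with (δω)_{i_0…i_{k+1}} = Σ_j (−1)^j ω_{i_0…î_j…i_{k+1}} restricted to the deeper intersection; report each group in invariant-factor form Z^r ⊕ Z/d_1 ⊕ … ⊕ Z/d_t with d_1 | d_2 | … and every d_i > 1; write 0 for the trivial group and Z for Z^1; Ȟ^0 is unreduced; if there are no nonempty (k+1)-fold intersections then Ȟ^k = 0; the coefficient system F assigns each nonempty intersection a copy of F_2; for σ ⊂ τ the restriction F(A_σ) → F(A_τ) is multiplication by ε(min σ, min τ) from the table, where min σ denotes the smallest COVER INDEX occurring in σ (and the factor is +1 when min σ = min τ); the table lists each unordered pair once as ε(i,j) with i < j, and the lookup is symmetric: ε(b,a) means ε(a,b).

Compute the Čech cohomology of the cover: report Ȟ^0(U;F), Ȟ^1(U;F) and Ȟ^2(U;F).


Ȟ^0 ≅ Z/2, Ȟ^1 ≅ Z/2 and Ȟ^2 ≅ 0

cover nerve:
  A1={{e},{a,e},{c,e},{d,e},{e,f},{a,e,f},{c,d,e},{c,e,f}} A2={{b},{a,b},{b,d},{b,f},{a,b,d},{b,d,f}} A3={{f},{a,f},{b,f},{c,f},{d,f},{e,f},{a,e,f},{b,d,f},{c,e,f}} A4={{a},{a,b},{a,d},{a,e},{a,f},{a,b,d},{a,e,f}} A5={{c},{d},{a,d},{b,d},{c,d},{c,e},{c,f},{d,e},{d,f},{a,b,d},{b,d,f},{c,d,e},{c,e,f}}
  A13={{e,f},{a,e,f},{c,e,f}} A14={{a,e},{a,e,f}} A15={{c,e},{d,e},{c,d,e},{c,e,f}} A23={{b,f},{b,d,f}} A24={{a,b},{a,b,d}} A25={{b,d},{a,b,d},{b,d,f}} A34={{a,f},{a,e,f}} A35={{c,f},{d,f},{b,d,f},{c,e,f}} A45={{a,d},{a,b,d}}
  A134={{a,e,f}} A135={{c,e,f}} A235={{b,d,f}} A245={{a,b,d}}
C dims 5,9,4; δ0: rk_F2 4; δ1: rk_F2 4
Ȟ^0: (5−4)−0=1 ⇒ Z/2
Ȟ^1: (9−4)−4=1 ⇒ Z/2
Ȟ^2: (4−0)−4=0 ⇒ 0


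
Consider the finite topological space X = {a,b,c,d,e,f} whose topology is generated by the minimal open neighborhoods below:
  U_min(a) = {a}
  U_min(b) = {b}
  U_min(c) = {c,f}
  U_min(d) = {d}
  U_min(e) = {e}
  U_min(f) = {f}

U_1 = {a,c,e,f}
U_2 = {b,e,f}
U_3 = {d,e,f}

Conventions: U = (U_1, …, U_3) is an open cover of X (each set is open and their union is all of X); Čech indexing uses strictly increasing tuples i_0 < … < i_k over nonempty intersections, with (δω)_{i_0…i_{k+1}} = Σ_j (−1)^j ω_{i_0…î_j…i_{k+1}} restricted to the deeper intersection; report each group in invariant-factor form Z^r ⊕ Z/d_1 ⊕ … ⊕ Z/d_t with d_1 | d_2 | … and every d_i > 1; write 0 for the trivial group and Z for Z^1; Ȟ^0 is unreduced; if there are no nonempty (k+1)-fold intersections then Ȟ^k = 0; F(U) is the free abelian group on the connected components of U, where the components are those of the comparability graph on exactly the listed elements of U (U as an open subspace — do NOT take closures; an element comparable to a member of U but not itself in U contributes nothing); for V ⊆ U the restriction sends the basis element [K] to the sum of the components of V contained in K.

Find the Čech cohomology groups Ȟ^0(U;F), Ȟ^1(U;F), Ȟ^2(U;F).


Ȟ^0 = Z^5, Ȟ^1 = 0, Ȟ^2 = 0

nerve of the cover:
  U12={e,f} U13={e,f} U23={e,f}
  U123={e,f}
components per intersection:
  U1: {a} {c,f} {e}
  U2: {b} {e} {f}
  U3: {d} {e} {f}
  U12: {e} {f}
  U13: {e} {f}
  U23: {e} {f}
  U123: {e} {f}
C dims 9,6,2; δ0: rk 4, SNF 1^4; δ1: rk 2, SNF 1^2
Ȟ^0 = (9 − 4) − 0 = 5, so Ȟ^0 ≅ Z^5
Ȟ^1 = (6 − 2) − 4 = 0, so Ȟ^1 ≅ 0
Ȟ^2 = (2 − 0) − 2 = 0, so Ȟ^2 ≅ 0


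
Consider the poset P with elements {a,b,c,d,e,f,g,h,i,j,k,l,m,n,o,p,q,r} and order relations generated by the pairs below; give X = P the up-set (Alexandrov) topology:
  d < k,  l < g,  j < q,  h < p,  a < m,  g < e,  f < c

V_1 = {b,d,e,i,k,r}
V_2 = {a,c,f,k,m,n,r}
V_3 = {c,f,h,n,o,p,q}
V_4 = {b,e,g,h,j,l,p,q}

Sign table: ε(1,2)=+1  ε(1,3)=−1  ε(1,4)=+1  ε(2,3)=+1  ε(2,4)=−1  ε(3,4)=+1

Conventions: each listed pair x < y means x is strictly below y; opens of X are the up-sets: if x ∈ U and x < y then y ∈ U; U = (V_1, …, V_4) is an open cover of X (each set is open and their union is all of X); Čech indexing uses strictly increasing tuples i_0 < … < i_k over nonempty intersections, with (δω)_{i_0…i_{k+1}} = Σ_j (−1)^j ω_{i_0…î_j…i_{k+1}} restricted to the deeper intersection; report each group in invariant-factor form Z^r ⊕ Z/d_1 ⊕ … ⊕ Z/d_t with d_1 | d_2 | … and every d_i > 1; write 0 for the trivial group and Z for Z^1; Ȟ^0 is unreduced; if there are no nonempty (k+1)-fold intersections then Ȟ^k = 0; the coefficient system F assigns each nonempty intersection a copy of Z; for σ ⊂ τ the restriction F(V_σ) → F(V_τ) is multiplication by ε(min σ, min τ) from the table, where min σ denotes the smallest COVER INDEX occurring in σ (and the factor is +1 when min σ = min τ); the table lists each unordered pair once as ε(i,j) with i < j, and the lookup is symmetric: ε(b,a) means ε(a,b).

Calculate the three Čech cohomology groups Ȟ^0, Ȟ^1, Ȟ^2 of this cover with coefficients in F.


intersection data:
  V12={k,r} V14={b,e} V23={c,f,n} V34={h,p,q}
C dims 4,4; δ0: rk 3, SNF 1^3
Ȟ^0 = (4 − 3) − 0 = 1, so Ȟ^0 ≅ Z
Ȟ^1 = (4 − 0) − 3 = 1, so Ȟ^1 ≅ Z
Ȟ^2 = (0 − 0) − 0 = 0, so Ȟ^2 ≅ 0

Ȟ^0(U;F) ≅ Z; Ȟ^1(U;F) ≅ Z; Ȟ^2(U;F) ≅ 0


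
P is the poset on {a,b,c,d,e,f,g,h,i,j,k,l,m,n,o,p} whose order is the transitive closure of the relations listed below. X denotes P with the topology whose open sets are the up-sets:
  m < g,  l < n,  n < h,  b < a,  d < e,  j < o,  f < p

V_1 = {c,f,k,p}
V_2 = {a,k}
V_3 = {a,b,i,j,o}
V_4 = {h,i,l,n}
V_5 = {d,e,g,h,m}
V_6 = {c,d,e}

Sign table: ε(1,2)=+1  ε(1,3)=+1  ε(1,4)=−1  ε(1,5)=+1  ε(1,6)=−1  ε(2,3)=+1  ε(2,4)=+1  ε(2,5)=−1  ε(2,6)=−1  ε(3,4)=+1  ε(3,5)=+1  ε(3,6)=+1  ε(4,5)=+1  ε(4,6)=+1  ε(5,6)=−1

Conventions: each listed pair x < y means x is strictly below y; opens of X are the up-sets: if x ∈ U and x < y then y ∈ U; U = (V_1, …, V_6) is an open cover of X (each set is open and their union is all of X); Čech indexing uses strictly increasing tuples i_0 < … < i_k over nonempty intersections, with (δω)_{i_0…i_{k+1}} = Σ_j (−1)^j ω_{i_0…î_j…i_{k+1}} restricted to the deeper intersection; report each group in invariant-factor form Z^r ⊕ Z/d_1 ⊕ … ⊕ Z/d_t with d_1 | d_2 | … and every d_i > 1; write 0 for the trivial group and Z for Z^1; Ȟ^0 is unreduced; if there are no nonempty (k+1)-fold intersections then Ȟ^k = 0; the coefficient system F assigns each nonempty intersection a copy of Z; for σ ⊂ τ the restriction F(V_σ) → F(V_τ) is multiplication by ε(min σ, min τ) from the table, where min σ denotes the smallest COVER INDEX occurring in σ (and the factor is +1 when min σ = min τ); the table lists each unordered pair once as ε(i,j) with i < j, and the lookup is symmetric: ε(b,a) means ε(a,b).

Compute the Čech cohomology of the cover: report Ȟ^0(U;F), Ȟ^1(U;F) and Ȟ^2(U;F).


Ȟ^0 = Z; Ȟ^1 = Z; Ȟ^2 = 0

nonempty overlaps:
  V12={k} V16={c} V23={a} V34={i} V45={h} V56={d,e}
C dims 6,6; δ0: rk 5, SNF 1^5
degree 0: 6−5−0 = 1 → Ȟ^0 ≅ Z
degree 1: 6−0−5 = 1 → Ȟ^1 ≅ Z
degree 2: 0−0−0 = 0 → Ȟ^2 ≅ 0


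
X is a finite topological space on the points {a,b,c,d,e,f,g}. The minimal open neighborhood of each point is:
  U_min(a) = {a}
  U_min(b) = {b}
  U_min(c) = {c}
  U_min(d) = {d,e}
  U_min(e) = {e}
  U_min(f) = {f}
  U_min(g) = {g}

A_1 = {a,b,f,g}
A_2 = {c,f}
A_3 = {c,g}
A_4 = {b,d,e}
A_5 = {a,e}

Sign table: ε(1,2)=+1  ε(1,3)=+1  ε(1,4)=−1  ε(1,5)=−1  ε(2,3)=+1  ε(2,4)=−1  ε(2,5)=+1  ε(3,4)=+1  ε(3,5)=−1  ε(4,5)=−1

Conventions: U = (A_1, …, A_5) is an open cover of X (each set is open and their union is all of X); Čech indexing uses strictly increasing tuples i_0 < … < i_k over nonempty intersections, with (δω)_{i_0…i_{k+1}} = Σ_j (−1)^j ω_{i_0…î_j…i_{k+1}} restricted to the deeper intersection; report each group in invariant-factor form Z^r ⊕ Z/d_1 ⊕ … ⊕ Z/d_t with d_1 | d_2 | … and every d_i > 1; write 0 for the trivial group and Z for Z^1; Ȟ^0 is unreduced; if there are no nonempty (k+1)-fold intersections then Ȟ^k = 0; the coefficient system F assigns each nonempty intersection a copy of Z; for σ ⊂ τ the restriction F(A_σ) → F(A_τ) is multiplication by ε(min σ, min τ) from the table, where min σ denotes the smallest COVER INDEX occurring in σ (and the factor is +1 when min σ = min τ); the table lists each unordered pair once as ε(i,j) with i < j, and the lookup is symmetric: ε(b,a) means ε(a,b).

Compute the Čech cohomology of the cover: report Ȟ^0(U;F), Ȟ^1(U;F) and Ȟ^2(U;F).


nonempty intersections:
  A12={f} A13={g} A14={b} A15={a} A23={c} A45={e}
C dims 5,6; δ0: rk 5, SNF 1^4·2
Ȟ^0: (5−5)−0=0 ⇒ 0
Ȟ^1: (6−0)−5=1 plus torsion [2] ⇒ Z ⊕ Z/2
Ȟ^2: (0−0)−0=0 ⇒ 0

Ȟ^0 ≅ 0,  Ȟ^1 ≅ Z ⊕ Z/2,  Ȟ^2 ≅ 0


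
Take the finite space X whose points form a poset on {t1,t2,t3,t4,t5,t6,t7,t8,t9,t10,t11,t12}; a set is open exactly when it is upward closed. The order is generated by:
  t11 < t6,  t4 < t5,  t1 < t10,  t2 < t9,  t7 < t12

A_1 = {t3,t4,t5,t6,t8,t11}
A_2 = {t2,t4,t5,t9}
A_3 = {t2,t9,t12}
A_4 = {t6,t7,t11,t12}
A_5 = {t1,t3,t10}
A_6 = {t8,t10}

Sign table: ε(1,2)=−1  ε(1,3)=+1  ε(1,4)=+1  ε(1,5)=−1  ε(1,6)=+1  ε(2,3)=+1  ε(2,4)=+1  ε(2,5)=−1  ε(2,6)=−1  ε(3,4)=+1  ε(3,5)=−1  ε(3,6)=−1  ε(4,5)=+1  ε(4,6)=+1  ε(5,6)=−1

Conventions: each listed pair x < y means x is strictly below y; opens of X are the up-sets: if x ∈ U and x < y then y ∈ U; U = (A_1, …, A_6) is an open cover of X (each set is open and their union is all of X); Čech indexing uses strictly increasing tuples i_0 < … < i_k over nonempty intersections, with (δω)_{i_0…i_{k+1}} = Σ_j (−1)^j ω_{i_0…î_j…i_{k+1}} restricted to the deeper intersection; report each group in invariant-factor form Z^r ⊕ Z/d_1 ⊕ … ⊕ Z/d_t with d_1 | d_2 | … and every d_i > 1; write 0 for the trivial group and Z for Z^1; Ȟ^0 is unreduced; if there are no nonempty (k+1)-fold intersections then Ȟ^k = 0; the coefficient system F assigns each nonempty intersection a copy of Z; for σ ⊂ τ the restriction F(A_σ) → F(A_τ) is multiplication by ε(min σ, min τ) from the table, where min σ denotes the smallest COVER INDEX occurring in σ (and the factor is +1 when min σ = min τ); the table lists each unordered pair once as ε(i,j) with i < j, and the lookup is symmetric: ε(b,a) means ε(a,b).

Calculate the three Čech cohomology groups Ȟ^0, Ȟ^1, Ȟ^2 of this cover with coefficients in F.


cover nerve:
  A12={t4,t5} A14={t6,t11} A15={t3} A16={t8} A23={t2,t9} A34={t12} A56={t10}
C dims 6,7; δ0: rk 6, SNF 1^5·2
Ȟ^0: (6−6)−0=0 ⇒ 0
Ȟ^1: (7−0)−6=1 plus torsion [2] ⇒ Z ⊕ Z/2
Ȟ^2: (0−0)−0=0 ⇒ 0

Ȟ^0(U;F) ≅ 0,  Ȟ^1(U;F) ≅ Z ⊕ Z/2,  Ȟ^2(U;F) ≅ 0


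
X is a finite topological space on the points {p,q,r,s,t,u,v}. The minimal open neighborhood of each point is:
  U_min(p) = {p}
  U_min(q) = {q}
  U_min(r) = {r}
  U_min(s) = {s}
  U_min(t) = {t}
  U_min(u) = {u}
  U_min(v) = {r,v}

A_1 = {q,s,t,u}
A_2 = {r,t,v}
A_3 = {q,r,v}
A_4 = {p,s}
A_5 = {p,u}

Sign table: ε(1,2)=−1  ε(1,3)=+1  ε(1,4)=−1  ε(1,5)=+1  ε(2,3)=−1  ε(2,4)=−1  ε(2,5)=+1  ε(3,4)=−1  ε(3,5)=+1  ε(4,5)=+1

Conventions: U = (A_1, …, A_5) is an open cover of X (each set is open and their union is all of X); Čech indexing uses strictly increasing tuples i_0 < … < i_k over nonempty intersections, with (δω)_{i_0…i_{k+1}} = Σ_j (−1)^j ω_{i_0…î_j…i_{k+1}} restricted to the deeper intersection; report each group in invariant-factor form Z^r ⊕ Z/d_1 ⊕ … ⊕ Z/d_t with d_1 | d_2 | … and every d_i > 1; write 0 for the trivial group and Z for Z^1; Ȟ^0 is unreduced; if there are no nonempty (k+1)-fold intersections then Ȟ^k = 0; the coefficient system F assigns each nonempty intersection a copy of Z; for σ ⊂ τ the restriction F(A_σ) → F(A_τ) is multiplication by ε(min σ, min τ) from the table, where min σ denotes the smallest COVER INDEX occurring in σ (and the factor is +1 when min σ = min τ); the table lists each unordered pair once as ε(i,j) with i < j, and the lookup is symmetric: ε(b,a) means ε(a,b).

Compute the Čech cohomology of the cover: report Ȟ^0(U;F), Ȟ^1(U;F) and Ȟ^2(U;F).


nerve simplices:
  A12={t} A13={q} A14={s} A15={u} A23={r,v} A45={p}
C dims 5,6; δ0: rk 5, SNF 1^4·2
degree 0: 5−5−0 = 0 → Ȟ^0 ≅ 0
degree 1: 6−0−5 = 1 plus torsion [2] → Ȟ^1 ≅ Z ⊕ Z/2
degree 2: 0−0−0 = 0 → Ȟ^2 ≅ 0

Ȟ^0 = 0,  Ȟ^1 = Z ⊕ Z/2,  Ȟ^2 = 0


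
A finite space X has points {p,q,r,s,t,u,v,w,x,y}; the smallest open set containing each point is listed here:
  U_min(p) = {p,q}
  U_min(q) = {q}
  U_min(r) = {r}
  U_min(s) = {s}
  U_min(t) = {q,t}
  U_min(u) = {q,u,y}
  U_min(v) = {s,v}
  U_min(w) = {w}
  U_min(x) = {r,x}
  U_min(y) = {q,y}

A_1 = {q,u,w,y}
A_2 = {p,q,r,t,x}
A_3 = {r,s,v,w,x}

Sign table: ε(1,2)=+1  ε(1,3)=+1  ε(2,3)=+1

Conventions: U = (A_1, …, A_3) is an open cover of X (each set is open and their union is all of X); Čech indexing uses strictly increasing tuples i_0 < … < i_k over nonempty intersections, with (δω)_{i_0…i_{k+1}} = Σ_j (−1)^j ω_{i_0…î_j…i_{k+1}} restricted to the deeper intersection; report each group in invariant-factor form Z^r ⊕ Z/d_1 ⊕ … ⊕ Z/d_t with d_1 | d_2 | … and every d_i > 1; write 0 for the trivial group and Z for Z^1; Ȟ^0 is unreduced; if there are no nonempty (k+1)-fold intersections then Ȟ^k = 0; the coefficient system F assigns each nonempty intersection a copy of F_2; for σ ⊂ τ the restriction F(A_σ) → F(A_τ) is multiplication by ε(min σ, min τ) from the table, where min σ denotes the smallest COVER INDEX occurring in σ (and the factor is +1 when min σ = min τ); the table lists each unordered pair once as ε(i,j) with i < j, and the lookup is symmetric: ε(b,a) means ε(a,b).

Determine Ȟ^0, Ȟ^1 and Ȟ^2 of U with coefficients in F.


intersection data:
  A12={q} A13={w} A23={r,x}
C dims 3,3; δ0: rk_F2 2
Ȟ^0 = (3 − 2) − 0 = 1, so Ȟ^0 ≅ Z/2
Ȟ^1 = (3 − 0) − 2 = 1, so Ȟ^1 ≅ Z/2
Ȟ^2 = (0 − 0) − 0 = 0, so Ȟ^2 ≅ 0

Ȟ^0 = Z/2,  Ȟ^1 = Z/2,  Ȟ^2 = 0


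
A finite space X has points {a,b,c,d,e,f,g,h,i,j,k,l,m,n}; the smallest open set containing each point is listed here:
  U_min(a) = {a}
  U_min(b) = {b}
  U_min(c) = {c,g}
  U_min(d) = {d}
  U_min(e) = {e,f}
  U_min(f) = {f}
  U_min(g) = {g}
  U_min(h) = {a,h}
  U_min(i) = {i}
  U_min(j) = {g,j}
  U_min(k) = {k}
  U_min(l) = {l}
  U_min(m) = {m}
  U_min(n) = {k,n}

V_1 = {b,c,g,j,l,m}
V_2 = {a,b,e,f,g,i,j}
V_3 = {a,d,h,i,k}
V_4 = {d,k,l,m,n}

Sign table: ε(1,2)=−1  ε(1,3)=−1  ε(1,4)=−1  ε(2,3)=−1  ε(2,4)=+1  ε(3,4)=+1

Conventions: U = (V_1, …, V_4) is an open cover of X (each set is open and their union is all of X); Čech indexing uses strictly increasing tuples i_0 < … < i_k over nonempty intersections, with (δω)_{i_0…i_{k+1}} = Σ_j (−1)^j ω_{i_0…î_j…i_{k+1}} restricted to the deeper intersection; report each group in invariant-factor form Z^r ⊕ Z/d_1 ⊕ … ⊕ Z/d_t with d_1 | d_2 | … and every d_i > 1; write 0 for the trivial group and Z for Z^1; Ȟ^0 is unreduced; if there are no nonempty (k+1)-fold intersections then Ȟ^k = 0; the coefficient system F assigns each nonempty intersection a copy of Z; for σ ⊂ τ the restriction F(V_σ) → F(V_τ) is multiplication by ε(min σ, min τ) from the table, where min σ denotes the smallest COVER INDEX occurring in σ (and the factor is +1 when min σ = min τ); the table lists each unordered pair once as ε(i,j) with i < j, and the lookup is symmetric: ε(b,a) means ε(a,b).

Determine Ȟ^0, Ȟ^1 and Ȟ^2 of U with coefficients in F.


intersection data:
  V12={b,g,j} V14={l,m} V23={a,i} V34={d,k}
C dims 4,4; δ0: rk 4, SNF 1^3·2
Ȟ^0 = (4 − 4) − 0 = 0, so Ȟ^0 ≅ 0
Ȟ^1 = (4 − 0) − 4 = 0 plus torsion [2], so Ȟ^1 ≅ Z/2
Ȟ^2 = (0 − 0) − 0 = 0, so Ȟ^2 ≅ 0

Ȟ^0 ≅ 0, Ȟ^1 ≅ Z/2, Ȟ^2 ≅ 0


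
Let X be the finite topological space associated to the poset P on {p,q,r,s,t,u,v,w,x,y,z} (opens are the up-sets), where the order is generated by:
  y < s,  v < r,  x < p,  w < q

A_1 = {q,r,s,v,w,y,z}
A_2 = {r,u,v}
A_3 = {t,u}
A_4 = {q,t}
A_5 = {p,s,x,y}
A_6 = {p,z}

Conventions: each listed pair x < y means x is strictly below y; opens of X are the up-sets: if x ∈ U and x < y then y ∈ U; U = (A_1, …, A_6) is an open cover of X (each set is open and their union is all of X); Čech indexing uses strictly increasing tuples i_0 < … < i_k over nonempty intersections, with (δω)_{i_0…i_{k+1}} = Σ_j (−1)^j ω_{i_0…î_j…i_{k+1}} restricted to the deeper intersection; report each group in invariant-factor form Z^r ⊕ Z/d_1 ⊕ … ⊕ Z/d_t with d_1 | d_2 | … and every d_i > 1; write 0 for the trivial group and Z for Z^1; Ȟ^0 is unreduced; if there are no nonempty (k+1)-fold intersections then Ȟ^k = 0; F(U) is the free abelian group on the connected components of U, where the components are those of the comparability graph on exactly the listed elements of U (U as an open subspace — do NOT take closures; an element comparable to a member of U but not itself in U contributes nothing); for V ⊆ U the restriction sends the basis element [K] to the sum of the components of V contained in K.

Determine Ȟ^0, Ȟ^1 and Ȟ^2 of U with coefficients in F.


Ȟ^0(U;F) ≅ Z^7; Ȟ^1(U;F) ≅ 0; Ȟ^2(U;F) ≅ 0

intersection data:
  A12={r,v} A14={q} A15={s,y} A16={z} A23={u} A34={t} A56={p}
components per intersection:
  A1: {q,w} {r,v} {s,y} {z}
  A2: {r,v} {u}
  A3: {t} {u}
  A4: {q} {t}
  A5: {p,x} {s,y}
  A6: {p} {z}
  A12: {r,v}
  A14: {q}
  A15: {s,y}
  A16: {z}
  A23: {u}
  A34: {t}
  A56: {p}
C dims 14,7; δ0: rk 7, SNF 1^7
Ȟ^0 = (14 − 7) − 0 = 7, so Ȟ^0 ≅ Z^7
Ȟ^1 = (7 − 0) − 7 = 0, so Ȟ^1 ≅ 0
Ȟ^2 = (0 − 0) − 0 = 0, so Ȟ^2 ≅ 0


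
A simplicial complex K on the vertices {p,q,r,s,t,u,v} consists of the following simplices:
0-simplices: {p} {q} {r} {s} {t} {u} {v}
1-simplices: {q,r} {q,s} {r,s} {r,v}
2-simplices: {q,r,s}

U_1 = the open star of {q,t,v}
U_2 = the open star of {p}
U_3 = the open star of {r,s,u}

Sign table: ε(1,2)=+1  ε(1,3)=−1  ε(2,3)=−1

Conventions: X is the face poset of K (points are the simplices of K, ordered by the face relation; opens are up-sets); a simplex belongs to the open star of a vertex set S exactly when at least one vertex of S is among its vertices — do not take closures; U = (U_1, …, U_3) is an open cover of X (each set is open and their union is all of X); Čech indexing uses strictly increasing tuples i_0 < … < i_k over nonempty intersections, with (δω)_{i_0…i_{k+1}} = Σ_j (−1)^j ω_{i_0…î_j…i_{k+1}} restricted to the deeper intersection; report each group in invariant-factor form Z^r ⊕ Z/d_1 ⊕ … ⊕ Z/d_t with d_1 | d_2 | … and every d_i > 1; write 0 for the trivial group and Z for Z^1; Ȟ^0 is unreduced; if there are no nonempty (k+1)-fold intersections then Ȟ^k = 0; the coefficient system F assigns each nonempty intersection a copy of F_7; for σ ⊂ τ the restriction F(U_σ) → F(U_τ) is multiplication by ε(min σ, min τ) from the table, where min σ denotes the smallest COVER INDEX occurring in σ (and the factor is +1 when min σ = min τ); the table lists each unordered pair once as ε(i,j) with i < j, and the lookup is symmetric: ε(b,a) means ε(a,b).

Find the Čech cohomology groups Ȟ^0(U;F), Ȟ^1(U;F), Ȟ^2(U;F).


Ȟ^0 = Z/7 ⊕ Z/7,  Ȟ^1 = 0,  Ȟ^2 = 0

cover nerve:
  U1={{q},{t},{v},{q,r},{q,s},{r,v},{q,r,s}} U2={{p}} U3={{r},{s},{u},{q,r},{q,s},{r,s},{r,v},{q,r,s}}
  U13={{q,r},{q,s},{r,v},{q,r,s}}
C dims 3,1; δ0: rk_F7 1
Ȟ^0: (3−1)−0=2 ⇒ Z/7 ⊕ Z/7
Ȟ^1: (1−0)−1=0 ⇒ 0
Ȟ^2: (0−0)−0=0 ⇒ 0


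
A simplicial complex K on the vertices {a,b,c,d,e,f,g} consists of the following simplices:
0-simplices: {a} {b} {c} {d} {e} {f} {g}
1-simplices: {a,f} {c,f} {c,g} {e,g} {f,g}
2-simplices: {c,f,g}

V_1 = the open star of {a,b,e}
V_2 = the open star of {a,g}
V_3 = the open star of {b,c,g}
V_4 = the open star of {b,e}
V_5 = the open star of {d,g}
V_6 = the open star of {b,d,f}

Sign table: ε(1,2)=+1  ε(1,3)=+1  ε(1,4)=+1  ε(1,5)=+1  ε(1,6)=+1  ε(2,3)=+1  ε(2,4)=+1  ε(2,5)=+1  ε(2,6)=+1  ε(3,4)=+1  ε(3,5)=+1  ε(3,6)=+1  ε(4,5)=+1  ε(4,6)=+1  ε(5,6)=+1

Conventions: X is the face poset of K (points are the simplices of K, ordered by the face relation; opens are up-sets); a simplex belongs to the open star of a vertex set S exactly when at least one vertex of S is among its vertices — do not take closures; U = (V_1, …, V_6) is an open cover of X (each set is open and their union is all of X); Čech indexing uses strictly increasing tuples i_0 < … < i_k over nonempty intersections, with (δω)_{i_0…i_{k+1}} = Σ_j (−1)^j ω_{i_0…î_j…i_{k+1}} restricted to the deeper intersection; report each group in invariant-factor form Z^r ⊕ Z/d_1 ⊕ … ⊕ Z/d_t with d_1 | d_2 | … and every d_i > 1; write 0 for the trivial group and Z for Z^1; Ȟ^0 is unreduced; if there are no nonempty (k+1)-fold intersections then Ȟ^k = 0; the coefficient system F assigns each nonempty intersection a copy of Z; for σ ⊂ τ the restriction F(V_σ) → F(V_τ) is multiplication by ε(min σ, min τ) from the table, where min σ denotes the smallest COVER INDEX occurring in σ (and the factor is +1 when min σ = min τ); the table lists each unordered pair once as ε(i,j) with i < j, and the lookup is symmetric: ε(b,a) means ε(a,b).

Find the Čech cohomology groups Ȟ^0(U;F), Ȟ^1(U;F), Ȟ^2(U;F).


Ȟ^0(U;F) ≅ Z; Ȟ^1(U;F) ≅ 0; Ȟ^2(U;F) ≅ Z

cover nerve:
  V1={{a},{b},{e},{a,f},{e,g}} V2={{a},{g},{a,f},{c,g},{e,g},{f,g},{c,f,g}} V3={{b},{c},{g},{c,f},{c,g},{e,g},{f,g},{c,f,g}} V4={{b},{e},{e,g}} V5={{d},{g},{c,g},{e,g},{f,g},{c,f,g}} V6={{b},{d},{f},{a,f},{c,f},{f,g},{c,f,g}}
  V12={{a},{a,f},{e,g}} V13={{b},{e,g}} V14={{b},{e},{e,g}} V15={{e,g}} V16={{b},{a,f}} V23={{g},{c,g},{e,g},{f,g},{c,f,g}} V24={{e,g}} V25={{g},{c,g},{e,g},{f,g},{c,f,g}} V26={{a,f},{f,g},{c,f,g}} V34={{b},{e,g}} V35={{g},{c,g},{e,g},{f,g},{c,f,g}} V36={{b},{c,f},{f,g},{c,f,g}} V45={{e,g}} V46={{b}} V56={{d},{f,g},{c,f,g}}
  V123={{e,g}} V124={{e,g}} V125={{e,g}} V126={{a,f}} V134={{b},{e,g}} V135={{e,g}} V136={{b}} V145={{e,g}} V146={{b}} V234={{e,g}} V235={{g},{c,g},{e,g},{f,g},{c,f,g}} V236={{f,g},{c,f,g}} V245={{e,g}} V256={{f,g},{c,f,g}} V345={{e,g}} V346={{b}} V356={{f,g},{c,f,g}}
  V1234={{e,g}} V1235={{e,g}} V1245={{e,g}} V1345={{e,g}} V1346={{b}} V2345={{e,g}} V2356={{f,g},{c,f,g}}
  V12345={{e,g}}
C dims 6,15,17,7; δ0: rk 5, SNF 1^5; δ1: rk 10, SNF 1^10; δ2: rk 6, SNF 1^6
Ȟ^0: (6−5)−0=1 ⇒ Z
Ȟ^1: (15−10)−5=0 ⇒ 0
Ȟ^2: (17−6)−10=1 ⇒ Z


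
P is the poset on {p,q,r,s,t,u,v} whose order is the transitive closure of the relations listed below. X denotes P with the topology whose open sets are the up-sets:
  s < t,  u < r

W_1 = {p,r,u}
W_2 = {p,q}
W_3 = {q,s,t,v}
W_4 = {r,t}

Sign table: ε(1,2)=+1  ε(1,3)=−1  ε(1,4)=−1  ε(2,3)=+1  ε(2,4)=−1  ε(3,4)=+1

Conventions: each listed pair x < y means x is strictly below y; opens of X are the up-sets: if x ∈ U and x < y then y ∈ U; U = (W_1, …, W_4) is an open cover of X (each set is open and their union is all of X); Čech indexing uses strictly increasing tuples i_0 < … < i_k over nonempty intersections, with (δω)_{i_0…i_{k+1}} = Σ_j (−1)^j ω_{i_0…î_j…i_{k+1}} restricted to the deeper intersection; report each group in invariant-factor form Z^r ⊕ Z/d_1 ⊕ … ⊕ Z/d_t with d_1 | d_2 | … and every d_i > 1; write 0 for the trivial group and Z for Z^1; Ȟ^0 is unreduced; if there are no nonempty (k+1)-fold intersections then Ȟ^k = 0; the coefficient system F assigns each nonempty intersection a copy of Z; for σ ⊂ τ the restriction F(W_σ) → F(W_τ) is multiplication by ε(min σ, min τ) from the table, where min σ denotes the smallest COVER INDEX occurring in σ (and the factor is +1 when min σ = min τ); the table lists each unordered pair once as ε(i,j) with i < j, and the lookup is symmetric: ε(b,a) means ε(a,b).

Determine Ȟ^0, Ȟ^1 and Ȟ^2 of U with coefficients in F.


Ȟ^0 = 0, Ȟ^1 = Z/2 and Ȟ^2 = 0

nonempty intersections:
  W12={p} W14={r} W23={q} W34={t}
C dims 4,4; δ0: rk 4, SNF 1^3·2
Ȟ^0: (4−4)−0=0 ⇒ 0
Ȟ^1: (4−0)−4=0 plus torsion [2] ⇒ Z/2
Ȟ^2: (0−0)−0=0 ⇒ 0
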